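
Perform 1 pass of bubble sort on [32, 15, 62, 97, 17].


Initial: [32, 15, 62, 97, 17]
Pass 1: [15, 32, 62, 17, 97] (2 swaps)

After 1 pass: [15, 32, 62, 17, 97]


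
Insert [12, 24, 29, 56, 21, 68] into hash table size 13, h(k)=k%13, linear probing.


Insert 12: h=12 -> slot 12
Insert 24: h=11 -> slot 11
Insert 29: h=3 -> slot 3
Insert 56: h=4 -> slot 4
Insert 21: h=8 -> slot 8
Insert 68: h=3, 2 probes -> slot 5

Table: [None, None, None, 29, 56, 68, None, None, 21, None, None, 24, 12]


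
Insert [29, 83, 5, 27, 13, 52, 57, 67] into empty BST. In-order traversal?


Insert 29: root
Insert 83: R from 29
Insert 5: L from 29
Insert 27: L from 29 -> R from 5
Insert 13: L from 29 -> R from 5 -> L from 27
Insert 52: R from 29 -> L from 83
Insert 57: R from 29 -> L from 83 -> R from 52
Insert 67: R from 29 -> L from 83 -> R from 52 -> R from 57

In-order: [5, 13, 27, 29, 52, 57, 67, 83]


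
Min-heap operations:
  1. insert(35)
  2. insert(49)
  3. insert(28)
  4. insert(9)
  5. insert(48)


insert(35) -> [35]
insert(49) -> [35, 49]
insert(28) -> [28, 49, 35]
insert(9) -> [9, 28, 35, 49]
insert(48) -> [9, 28, 35, 49, 48]

Final heap: [9, 28, 35, 49, 48]


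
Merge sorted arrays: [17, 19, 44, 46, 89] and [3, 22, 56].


Take 3 from B
Take 17 from A
Take 19 from A
Take 22 from B
Take 44 from A
Take 46 from A
Take 56 from B

Merged: [3, 17, 19, 22, 44, 46, 56, 89]


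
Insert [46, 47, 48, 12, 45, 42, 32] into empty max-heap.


Insert 46: [46]
Insert 47: [47, 46]
Insert 48: [48, 46, 47]
Insert 12: [48, 46, 47, 12]
Insert 45: [48, 46, 47, 12, 45]
Insert 42: [48, 46, 47, 12, 45, 42]
Insert 32: [48, 46, 47, 12, 45, 42, 32]

Final heap: [48, 46, 47, 12, 45, 42, 32]


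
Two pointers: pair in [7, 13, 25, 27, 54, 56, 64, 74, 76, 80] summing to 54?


lo=0(7)+hi=9(80)=87
lo=0(7)+hi=8(76)=83
lo=0(7)+hi=7(74)=81
lo=0(7)+hi=6(64)=71
lo=0(7)+hi=5(56)=63
lo=0(7)+hi=4(54)=61
lo=0(7)+hi=3(27)=34
lo=1(13)+hi=3(27)=40
lo=2(25)+hi=3(27)=52

No pair found


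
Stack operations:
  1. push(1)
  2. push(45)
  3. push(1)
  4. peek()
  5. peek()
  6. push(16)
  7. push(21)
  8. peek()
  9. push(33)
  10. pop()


push(1) -> [1]
push(45) -> [1, 45]
push(1) -> [1, 45, 1]
peek()->1
peek()->1
push(16) -> [1, 45, 1, 16]
push(21) -> [1, 45, 1, 16, 21]
peek()->21
push(33) -> [1, 45, 1, 16, 21, 33]
pop()->33, [1, 45, 1, 16, 21]

Final stack: [1, 45, 1, 16, 21]


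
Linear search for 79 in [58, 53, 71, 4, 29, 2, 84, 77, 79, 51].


i=0: 58!=79
i=1: 53!=79
i=2: 71!=79
i=3: 4!=79
i=4: 29!=79
i=5: 2!=79
i=6: 84!=79
i=7: 77!=79
i=8: 79==79 found!

Found at 8, 9 comps


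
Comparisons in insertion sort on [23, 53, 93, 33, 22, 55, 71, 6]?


Algorithm: insertion sort
Input: [23, 53, 93, 33, 22, 55, 71, 6]
Sorted: [6, 22, 23, 33, 53, 55, 71, 93]

20


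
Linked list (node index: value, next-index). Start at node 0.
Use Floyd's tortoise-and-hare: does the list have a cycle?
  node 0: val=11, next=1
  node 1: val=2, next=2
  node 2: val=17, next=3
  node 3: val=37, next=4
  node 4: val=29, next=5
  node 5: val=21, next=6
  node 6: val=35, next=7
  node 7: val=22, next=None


Floyd's tortoise (slow, +1) and hare (fast, +2):
  init: slow=0, fast=0
  step 1: slow=1, fast=2
  step 2: slow=2, fast=4
  step 3: slow=3, fast=6
  step 4: fast 6->7->None, no cycle

Cycle: no


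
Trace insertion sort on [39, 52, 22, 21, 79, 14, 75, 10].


Initial: [39, 52, 22, 21, 79, 14, 75, 10]
Insert 52: [39, 52, 22, 21, 79, 14, 75, 10]
Insert 22: [22, 39, 52, 21, 79, 14, 75, 10]
Insert 21: [21, 22, 39, 52, 79, 14, 75, 10]
Insert 79: [21, 22, 39, 52, 79, 14, 75, 10]
Insert 14: [14, 21, 22, 39, 52, 79, 75, 10]
Insert 75: [14, 21, 22, 39, 52, 75, 79, 10]
Insert 10: [10, 14, 21, 22, 39, 52, 75, 79]

Sorted: [10, 14, 21, 22, 39, 52, 75, 79]


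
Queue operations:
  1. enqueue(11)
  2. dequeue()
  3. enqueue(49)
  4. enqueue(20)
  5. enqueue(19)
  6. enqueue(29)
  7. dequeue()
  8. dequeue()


enqueue(11) -> [11]
dequeue()->11, []
enqueue(49) -> [49]
enqueue(20) -> [49, 20]
enqueue(19) -> [49, 20, 19]
enqueue(29) -> [49, 20, 19, 29]
dequeue()->49, [20, 19, 29]
dequeue()->20, [19, 29]

Final queue: [19, 29]


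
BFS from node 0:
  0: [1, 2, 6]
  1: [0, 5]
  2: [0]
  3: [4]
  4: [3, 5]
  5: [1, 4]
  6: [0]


Visit 0, enqueue [1, 2, 6]
Visit 1, enqueue [5]
Visit 2, enqueue []
Visit 6, enqueue []
Visit 5, enqueue [4]
Visit 4, enqueue [3]
Visit 3, enqueue []

BFS order: [0, 1, 2, 6, 5, 4, 3]


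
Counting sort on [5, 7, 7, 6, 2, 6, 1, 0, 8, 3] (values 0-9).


Input: [5, 7, 7, 6, 2, 6, 1, 0, 8, 3]
Counts: [1, 1, 1, 1, 0, 1, 2, 2, 1, 0]

Sorted: [0, 1, 2, 3, 5, 6, 6, 7, 7, 8]


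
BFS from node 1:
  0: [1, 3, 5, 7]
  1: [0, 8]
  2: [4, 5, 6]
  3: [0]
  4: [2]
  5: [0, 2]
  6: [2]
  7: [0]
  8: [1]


Visit 1, enqueue [0, 8]
Visit 0, enqueue [3, 5, 7]
Visit 8, enqueue []
Visit 3, enqueue []
Visit 5, enqueue [2]
Visit 7, enqueue []
Visit 2, enqueue [4, 6]
Visit 4, enqueue []
Visit 6, enqueue []

BFS order: [1, 0, 8, 3, 5, 7, 2, 4, 6]


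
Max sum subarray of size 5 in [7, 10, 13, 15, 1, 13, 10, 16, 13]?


[0:5]: 46
[1:6]: 52
[2:7]: 52
[3:8]: 55
[4:9]: 53

Max: 55 at [3:8]


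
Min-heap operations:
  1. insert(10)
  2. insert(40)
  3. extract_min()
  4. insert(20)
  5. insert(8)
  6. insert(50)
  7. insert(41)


insert(10) -> [10]
insert(40) -> [10, 40]
extract_min()->10, [40]
insert(20) -> [20, 40]
insert(8) -> [8, 40, 20]
insert(50) -> [8, 40, 20, 50]
insert(41) -> [8, 40, 20, 50, 41]

Final heap: [8, 40, 20, 50, 41]


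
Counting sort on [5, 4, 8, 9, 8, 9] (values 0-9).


Input: [5, 4, 8, 9, 8, 9]
Counts: [0, 0, 0, 0, 1, 1, 0, 0, 2, 2]

Sorted: [4, 5, 8, 8, 9, 9]


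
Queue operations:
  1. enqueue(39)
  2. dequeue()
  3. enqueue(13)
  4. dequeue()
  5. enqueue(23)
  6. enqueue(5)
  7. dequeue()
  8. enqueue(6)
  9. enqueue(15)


enqueue(39) -> [39]
dequeue()->39, []
enqueue(13) -> [13]
dequeue()->13, []
enqueue(23) -> [23]
enqueue(5) -> [23, 5]
dequeue()->23, [5]
enqueue(6) -> [5, 6]
enqueue(15) -> [5, 6, 15]

Final queue: [5, 6, 15]


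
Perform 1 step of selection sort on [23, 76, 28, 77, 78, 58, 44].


Initial: [23, 76, 28, 77, 78, 58, 44]
Step 1: min=23 at 0
  Swap: [23, 76, 28, 77, 78, 58, 44]

After 1 step: [23, 76, 28, 77, 78, 58, 44]


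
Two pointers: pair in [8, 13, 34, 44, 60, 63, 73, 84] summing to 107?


lo=0(8)+hi=7(84)=92
lo=1(13)+hi=7(84)=97
lo=2(34)+hi=7(84)=118
lo=2(34)+hi=6(73)=107

Yes: 34+73=107


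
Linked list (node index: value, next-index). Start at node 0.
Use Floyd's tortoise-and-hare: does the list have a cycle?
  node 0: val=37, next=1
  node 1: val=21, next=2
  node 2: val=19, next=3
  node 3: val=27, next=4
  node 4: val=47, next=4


Floyd's tortoise (slow, +1) and hare (fast, +2):
  init: slow=0, fast=0
  step 1: slow=1, fast=2
  step 2: slow=2, fast=4
  step 3: slow=3, fast=4
  step 4: slow=4, fast=4
  slow == fast at node 4: cycle detected

Cycle: yes


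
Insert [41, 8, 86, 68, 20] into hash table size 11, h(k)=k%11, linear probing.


Insert 41: h=8 -> slot 8
Insert 8: h=8, 1 probes -> slot 9
Insert 86: h=9, 1 probes -> slot 10
Insert 68: h=2 -> slot 2
Insert 20: h=9, 2 probes -> slot 0

Table: [20, None, 68, None, None, None, None, None, 41, 8, 86]


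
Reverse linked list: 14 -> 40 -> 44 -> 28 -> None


Step 1: curr=14, set curr.next=prev(None) | reversed so far: 14
Step 2: curr=40, set curr.next=prev(14) | reversed so far: 40 -> 14
Step 3: curr=44, set curr.next=prev(40) | reversed so far: 44 -> 40 -> 14
Step 4: curr=28, set curr.next=prev(44) | reversed so far: 28 -> 44 -> 40 -> 14

28 -> 44 -> 40 -> 14 -> None


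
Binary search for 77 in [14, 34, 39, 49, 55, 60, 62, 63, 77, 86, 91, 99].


Step 1: lo=0, hi=11, mid=5, val=60
Step 2: lo=6, hi=11, mid=8, val=77

Found at index 8


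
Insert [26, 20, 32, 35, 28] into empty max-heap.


Insert 26: [26]
Insert 20: [26, 20]
Insert 32: [32, 20, 26]
Insert 35: [35, 32, 26, 20]
Insert 28: [35, 32, 26, 20, 28]

Final heap: [35, 32, 26, 20, 28]


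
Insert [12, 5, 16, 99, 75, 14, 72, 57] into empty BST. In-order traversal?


Insert 12: root
Insert 5: L from 12
Insert 16: R from 12
Insert 99: R from 12 -> R from 16
Insert 75: R from 12 -> R from 16 -> L from 99
Insert 14: R from 12 -> L from 16
Insert 72: R from 12 -> R from 16 -> L from 99 -> L from 75
Insert 57: R from 12 -> R from 16 -> L from 99 -> L from 75 -> L from 72

In-order: [5, 12, 14, 16, 57, 72, 75, 99]


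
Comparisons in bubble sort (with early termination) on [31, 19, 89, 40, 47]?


Algorithm: bubble sort (with early termination)
Input: [31, 19, 89, 40, 47]
Sorted: [19, 31, 40, 47, 89]

7


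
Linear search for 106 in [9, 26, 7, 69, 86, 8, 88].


i=0: 9!=106
i=1: 26!=106
i=2: 7!=106
i=3: 69!=106
i=4: 86!=106
i=5: 8!=106
i=6: 88!=106

Not found, 7 comps


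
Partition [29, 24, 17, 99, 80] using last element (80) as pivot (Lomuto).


Pivot: 80
  29 <= 80: advance i (no swap)
  24 <= 80: advance i (no swap)
  17 <= 80: advance i (no swap)
Place pivot at 3: [29, 24, 17, 80, 99]

Partitioned: [29, 24, 17, 80, 99]


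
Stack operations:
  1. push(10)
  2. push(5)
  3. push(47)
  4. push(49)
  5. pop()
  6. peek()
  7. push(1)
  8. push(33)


push(10) -> [10]
push(5) -> [10, 5]
push(47) -> [10, 5, 47]
push(49) -> [10, 5, 47, 49]
pop()->49, [10, 5, 47]
peek()->47
push(1) -> [10, 5, 47, 1]
push(33) -> [10, 5, 47, 1, 33]

Final stack: [10, 5, 47, 1, 33]


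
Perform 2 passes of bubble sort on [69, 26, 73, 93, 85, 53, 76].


Initial: [69, 26, 73, 93, 85, 53, 76]
Pass 1: [26, 69, 73, 85, 53, 76, 93] (4 swaps)
Pass 2: [26, 69, 73, 53, 76, 85, 93] (2 swaps)

After 2 passes: [26, 69, 73, 53, 76, 85, 93]


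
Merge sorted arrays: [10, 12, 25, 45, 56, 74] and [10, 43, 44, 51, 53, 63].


Take 10 from A
Take 10 from B
Take 12 from A
Take 25 from A
Take 43 from B
Take 44 from B
Take 45 from A
Take 51 from B
Take 53 from B
Take 56 from A
Take 63 from B

Merged: [10, 10, 12, 25, 43, 44, 45, 51, 53, 56, 63, 74]


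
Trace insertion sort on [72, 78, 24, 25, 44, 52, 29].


Initial: [72, 78, 24, 25, 44, 52, 29]
Insert 78: [72, 78, 24, 25, 44, 52, 29]
Insert 24: [24, 72, 78, 25, 44, 52, 29]
Insert 25: [24, 25, 72, 78, 44, 52, 29]
Insert 44: [24, 25, 44, 72, 78, 52, 29]
Insert 52: [24, 25, 44, 52, 72, 78, 29]
Insert 29: [24, 25, 29, 44, 52, 72, 78]

Sorted: [24, 25, 29, 44, 52, 72, 78]


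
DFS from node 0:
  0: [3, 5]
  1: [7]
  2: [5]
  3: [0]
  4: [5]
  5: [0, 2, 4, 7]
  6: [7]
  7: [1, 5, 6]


Visit 0, push [5, 3]
Visit 3, push []
Visit 5, push [7, 4, 2]
Visit 2, push []
Visit 4, push []
Visit 7, push [6, 1]
Visit 1, push []
Visit 6, push []

DFS order: [0, 3, 5, 2, 4, 7, 1, 6]


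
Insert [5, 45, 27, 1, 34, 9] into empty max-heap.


Insert 5: [5]
Insert 45: [45, 5]
Insert 27: [45, 5, 27]
Insert 1: [45, 5, 27, 1]
Insert 34: [45, 34, 27, 1, 5]
Insert 9: [45, 34, 27, 1, 5, 9]

Final heap: [45, 34, 27, 1, 5, 9]


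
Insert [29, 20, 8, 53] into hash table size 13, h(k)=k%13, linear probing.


Insert 29: h=3 -> slot 3
Insert 20: h=7 -> slot 7
Insert 8: h=8 -> slot 8
Insert 53: h=1 -> slot 1

Table: [None, 53, None, 29, None, None, None, 20, 8, None, None, None, None]


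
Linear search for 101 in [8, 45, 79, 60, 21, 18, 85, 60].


i=0: 8!=101
i=1: 45!=101
i=2: 79!=101
i=3: 60!=101
i=4: 21!=101
i=5: 18!=101
i=6: 85!=101
i=7: 60!=101

Not found, 8 comps


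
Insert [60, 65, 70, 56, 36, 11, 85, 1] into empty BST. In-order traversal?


Insert 60: root
Insert 65: R from 60
Insert 70: R from 60 -> R from 65
Insert 56: L from 60
Insert 36: L from 60 -> L from 56
Insert 11: L from 60 -> L from 56 -> L from 36
Insert 85: R from 60 -> R from 65 -> R from 70
Insert 1: L from 60 -> L from 56 -> L from 36 -> L from 11

In-order: [1, 11, 36, 56, 60, 65, 70, 85]


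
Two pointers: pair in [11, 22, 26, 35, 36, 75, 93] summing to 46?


lo=0(11)+hi=6(93)=104
lo=0(11)+hi=5(75)=86
lo=0(11)+hi=4(36)=47
lo=0(11)+hi=3(35)=46

Yes: 11+35=46


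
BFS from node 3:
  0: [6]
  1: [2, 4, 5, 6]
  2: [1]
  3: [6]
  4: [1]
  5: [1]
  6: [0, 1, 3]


Visit 3, enqueue [6]
Visit 6, enqueue [0, 1]
Visit 0, enqueue []
Visit 1, enqueue [2, 4, 5]
Visit 2, enqueue []
Visit 4, enqueue []
Visit 5, enqueue []

BFS order: [3, 6, 0, 1, 2, 4, 5]


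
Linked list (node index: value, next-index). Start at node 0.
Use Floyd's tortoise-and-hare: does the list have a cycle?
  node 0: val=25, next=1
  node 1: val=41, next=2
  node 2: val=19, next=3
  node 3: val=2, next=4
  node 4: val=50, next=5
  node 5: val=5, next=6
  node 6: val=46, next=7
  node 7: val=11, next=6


Floyd's tortoise (slow, +1) and hare (fast, +2):
  init: slow=0, fast=0
  step 1: slow=1, fast=2
  step 2: slow=2, fast=4
  step 3: slow=3, fast=6
  step 4: slow=4, fast=6
  step 5: slow=5, fast=6
  step 6: slow=6, fast=6
  slow == fast at node 6: cycle detected

Cycle: yes


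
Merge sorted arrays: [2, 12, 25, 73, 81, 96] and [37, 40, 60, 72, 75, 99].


Take 2 from A
Take 12 from A
Take 25 from A
Take 37 from B
Take 40 from B
Take 60 from B
Take 72 from B
Take 73 from A
Take 75 from B
Take 81 from A
Take 96 from A

Merged: [2, 12, 25, 37, 40, 60, 72, 73, 75, 81, 96, 99]


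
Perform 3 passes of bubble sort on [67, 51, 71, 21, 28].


Initial: [67, 51, 71, 21, 28]
Pass 1: [51, 67, 21, 28, 71] (3 swaps)
Pass 2: [51, 21, 28, 67, 71] (2 swaps)
Pass 3: [21, 28, 51, 67, 71] (2 swaps)

After 3 passes: [21, 28, 51, 67, 71]


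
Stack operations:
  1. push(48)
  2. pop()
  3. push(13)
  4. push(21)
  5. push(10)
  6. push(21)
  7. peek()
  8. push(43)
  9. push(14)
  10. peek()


push(48) -> [48]
pop()->48, []
push(13) -> [13]
push(21) -> [13, 21]
push(10) -> [13, 21, 10]
push(21) -> [13, 21, 10, 21]
peek()->21
push(43) -> [13, 21, 10, 21, 43]
push(14) -> [13, 21, 10, 21, 43, 14]
peek()->14

Final stack: [13, 21, 10, 21, 43, 14]


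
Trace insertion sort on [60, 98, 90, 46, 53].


Initial: [60, 98, 90, 46, 53]
Insert 98: [60, 98, 90, 46, 53]
Insert 90: [60, 90, 98, 46, 53]
Insert 46: [46, 60, 90, 98, 53]
Insert 53: [46, 53, 60, 90, 98]

Sorted: [46, 53, 60, 90, 98]


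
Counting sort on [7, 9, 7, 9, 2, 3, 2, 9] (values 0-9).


Input: [7, 9, 7, 9, 2, 3, 2, 9]
Counts: [0, 0, 2, 1, 0, 0, 0, 2, 0, 3]

Sorted: [2, 2, 3, 7, 7, 9, 9, 9]


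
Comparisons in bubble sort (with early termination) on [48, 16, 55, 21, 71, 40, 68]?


Algorithm: bubble sort (with early termination)
Input: [48, 16, 55, 21, 71, 40, 68]
Sorted: [16, 21, 40, 48, 55, 68, 71]

18


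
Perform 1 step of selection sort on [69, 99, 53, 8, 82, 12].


Initial: [69, 99, 53, 8, 82, 12]
Step 1: min=8 at 3
  Swap: [8, 99, 53, 69, 82, 12]

After 1 step: [8, 99, 53, 69, 82, 12]


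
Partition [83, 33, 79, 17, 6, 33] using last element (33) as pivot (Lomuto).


Pivot: 33
  33 <= 33: swap -> [33, 83, 79, 17, 6, 33]
  17 <= 33: swap -> [33, 17, 79, 83, 6, 33]
  6 <= 33: swap -> [33, 17, 6, 83, 79, 33]
Place pivot at 3: [33, 17, 6, 33, 79, 83]

Partitioned: [33, 17, 6, 33, 79, 83]


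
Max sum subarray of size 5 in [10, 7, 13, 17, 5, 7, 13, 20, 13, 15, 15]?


[0:5]: 52
[1:6]: 49
[2:7]: 55
[3:8]: 62
[4:9]: 58
[5:10]: 68
[6:11]: 76

Max: 76 at [6:11]


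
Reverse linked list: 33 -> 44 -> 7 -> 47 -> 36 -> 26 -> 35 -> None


Step 1: curr=33, set curr.next=prev(None) | reversed so far: 33
Step 2: curr=44, set curr.next=prev(33) | reversed so far: 44 -> 33
Step 3: curr=7, set curr.next=prev(44) | reversed so far: 7 -> 44 -> 33
Step 4: curr=47, set curr.next=prev(7) | reversed so far: 47 -> 7 -> 44 -> 33
Step 5: curr=36, set curr.next=prev(47) | reversed so far: 36 -> 47 -> 7 -> 44 -> 33
Step 6: curr=26, set curr.next=prev(36) | reversed so far: 26 -> 36 -> 47 -> 7 -> 44 -> 33
Step 7: curr=35, set curr.next=prev(26) | reversed so far: 35 -> 26 -> 36 -> 47 -> 7 -> 44 -> 33

35 -> 26 -> 36 -> 47 -> 7 -> 44 -> 33 -> None


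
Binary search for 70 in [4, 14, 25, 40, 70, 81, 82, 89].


Step 1: lo=0, hi=7, mid=3, val=40
Step 2: lo=4, hi=7, mid=5, val=81
Step 3: lo=4, hi=4, mid=4, val=70

Found at index 4


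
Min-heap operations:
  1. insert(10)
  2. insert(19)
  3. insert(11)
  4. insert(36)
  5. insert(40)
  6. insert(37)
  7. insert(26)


insert(10) -> [10]
insert(19) -> [10, 19]
insert(11) -> [10, 19, 11]
insert(36) -> [10, 19, 11, 36]
insert(40) -> [10, 19, 11, 36, 40]
insert(37) -> [10, 19, 11, 36, 40, 37]
insert(26) -> [10, 19, 11, 36, 40, 37, 26]

Final heap: [10, 19, 11, 36, 40, 37, 26]


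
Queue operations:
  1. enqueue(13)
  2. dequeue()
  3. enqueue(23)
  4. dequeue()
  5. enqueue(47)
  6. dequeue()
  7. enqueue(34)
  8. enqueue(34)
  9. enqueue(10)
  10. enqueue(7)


enqueue(13) -> [13]
dequeue()->13, []
enqueue(23) -> [23]
dequeue()->23, []
enqueue(47) -> [47]
dequeue()->47, []
enqueue(34) -> [34]
enqueue(34) -> [34, 34]
enqueue(10) -> [34, 34, 10]
enqueue(7) -> [34, 34, 10, 7]

Final queue: [34, 34, 10, 7]


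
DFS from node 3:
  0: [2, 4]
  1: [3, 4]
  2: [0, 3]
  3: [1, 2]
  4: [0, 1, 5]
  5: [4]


Visit 3, push [2, 1]
Visit 1, push [4]
Visit 4, push [5, 0]
Visit 0, push [2]
Visit 2, push []
Visit 5, push []

DFS order: [3, 1, 4, 0, 2, 5]


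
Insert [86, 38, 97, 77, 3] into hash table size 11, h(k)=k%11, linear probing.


Insert 86: h=9 -> slot 9
Insert 38: h=5 -> slot 5
Insert 97: h=9, 1 probes -> slot 10
Insert 77: h=0 -> slot 0
Insert 3: h=3 -> slot 3

Table: [77, None, None, 3, None, 38, None, None, None, 86, 97]


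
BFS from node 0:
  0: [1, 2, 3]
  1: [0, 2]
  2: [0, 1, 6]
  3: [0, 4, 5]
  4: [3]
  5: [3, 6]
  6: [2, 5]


Visit 0, enqueue [1, 2, 3]
Visit 1, enqueue []
Visit 2, enqueue [6]
Visit 3, enqueue [4, 5]
Visit 6, enqueue []
Visit 4, enqueue []
Visit 5, enqueue []

BFS order: [0, 1, 2, 3, 6, 4, 5]


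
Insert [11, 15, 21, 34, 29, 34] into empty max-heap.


Insert 11: [11]
Insert 15: [15, 11]
Insert 21: [21, 11, 15]
Insert 34: [34, 21, 15, 11]
Insert 29: [34, 29, 15, 11, 21]
Insert 34: [34, 29, 34, 11, 21, 15]

Final heap: [34, 29, 34, 11, 21, 15]


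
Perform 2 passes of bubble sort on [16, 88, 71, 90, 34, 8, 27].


Initial: [16, 88, 71, 90, 34, 8, 27]
Pass 1: [16, 71, 88, 34, 8, 27, 90] (4 swaps)
Pass 2: [16, 71, 34, 8, 27, 88, 90] (3 swaps)

After 2 passes: [16, 71, 34, 8, 27, 88, 90]


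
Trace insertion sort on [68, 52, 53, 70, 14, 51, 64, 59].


Initial: [68, 52, 53, 70, 14, 51, 64, 59]
Insert 52: [52, 68, 53, 70, 14, 51, 64, 59]
Insert 53: [52, 53, 68, 70, 14, 51, 64, 59]
Insert 70: [52, 53, 68, 70, 14, 51, 64, 59]
Insert 14: [14, 52, 53, 68, 70, 51, 64, 59]
Insert 51: [14, 51, 52, 53, 68, 70, 64, 59]
Insert 64: [14, 51, 52, 53, 64, 68, 70, 59]
Insert 59: [14, 51, 52, 53, 59, 64, 68, 70]

Sorted: [14, 51, 52, 53, 59, 64, 68, 70]


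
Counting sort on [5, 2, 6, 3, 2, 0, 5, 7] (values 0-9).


Input: [5, 2, 6, 3, 2, 0, 5, 7]
Counts: [1, 0, 2, 1, 0, 2, 1, 1, 0, 0]

Sorted: [0, 2, 2, 3, 5, 5, 6, 7]


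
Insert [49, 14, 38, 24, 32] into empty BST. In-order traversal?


Insert 49: root
Insert 14: L from 49
Insert 38: L from 49 -> R from 14
Insert 24: L from 49 -> R from 14 -> L from 38
Insert 32: L from 49 -> R from 14 -> L from 38 -> R from 24

In-order: [14, 24, 32, 38, 49]


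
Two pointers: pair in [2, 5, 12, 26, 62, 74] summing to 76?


lo=0(2)+hi=5(74)=76

Yes: 2+74=76


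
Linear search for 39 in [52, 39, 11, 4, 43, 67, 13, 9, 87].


i=0: 52!=39
i=1: 39==39 found!

Found at 1, 2 comps


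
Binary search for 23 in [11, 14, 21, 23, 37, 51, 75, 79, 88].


Step 1: lo=0, hi=8, mid=4, val=37
Step 2: lo=0, hi=3, mid=1, val=14
Step 3: lo=2, hi=3, mid=2, val=21
Step 4: lo=3, hi=3, mid=3, val=23

Found at index 3


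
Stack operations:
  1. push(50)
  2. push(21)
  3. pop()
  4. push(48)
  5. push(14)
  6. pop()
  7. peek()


push(50) -> [50]
push(21) -> [50, 21]
pop()->21, [50]
push(48) -> [50, 48]
push(14) -> [50, 48, 14]
pop()->14, [50, 48]
peek()->48

Final stack: [50, 48]


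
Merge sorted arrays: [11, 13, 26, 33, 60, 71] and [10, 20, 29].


Take 10 from B
Take 11 from A
Take 13 from A
Take 20 from B
Take 26 from A
Take 29 from B

Merged: [10, 11, 13, 20, 26, 29, 33, 60, 71]


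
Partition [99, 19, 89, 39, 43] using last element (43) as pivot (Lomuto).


Pivot: 43
  19 <= 43: swap -> [19, 99, 89, 39, 43]
  39 <= 43: swap -> [19, 39, 89, 99, 43]
Place pivot at 2: [19, 39, 43, 99, 89]

Partitioned: [19, 39, 43, 99, 89]


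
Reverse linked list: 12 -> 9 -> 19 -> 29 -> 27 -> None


Step 1: curr=12, set curr.next=prev(None) | reversed so far: 12
Step 2: curr=9, set curr.next=prev(12) | reversed so far: 9 -> 12
Step 3: curr=19, set curr.next=prev(9) | reversed so far: 19 -> 9 -> 12
Step 4: curr=29, set curr.next=prev(19) | reversed so far: 29 -> 19 -> 9 -> 12
Step 5: curr=27, set curr.next=prev(29) | reversed so far: 27 -> 29 -> 19 -> 9 -> 12

27 -> 29 -> 19 -> 9 -> 12 -> None


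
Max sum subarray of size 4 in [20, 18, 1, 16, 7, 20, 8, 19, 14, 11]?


[0:4]: 55
[1:5]: 42
[2:6]: 44
[3:7]: 51
[4:8]: 54
[5:9]: 61
[6:10]: 52

Max: 61 at [5:9]


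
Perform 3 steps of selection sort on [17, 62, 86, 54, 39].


Initial: [17, 62, 86, 54, 39]
Step 1: min=17 at 0
  Swap: [17, 62, 86, 54, 39]
Step 2: min=39 at 4
  Swap: [17, 39, 86, 54, 62]
Step 3: min=54 at 3
  Swap: [17, 39, 54, 86, 62]

After 3 steps: [17, 39, 54, 86, 62]


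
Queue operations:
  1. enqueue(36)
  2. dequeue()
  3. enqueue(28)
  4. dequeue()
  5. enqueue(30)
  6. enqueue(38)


enqueue(36) -> [36]
dequeue()->36, []
enqueue(28) -> [28]
dequeue()->28, []
enqueue(30) -> [30]
enqueue(38) -> [30, 38]

Final queue: [30, 38]


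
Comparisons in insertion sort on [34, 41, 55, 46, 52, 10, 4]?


Algorithm: insertion sort
Input: [34, 41, 55, 46, 52, 10, 4]
Sorted: [4, 10, 34, 41, 46, 52, 55]

17


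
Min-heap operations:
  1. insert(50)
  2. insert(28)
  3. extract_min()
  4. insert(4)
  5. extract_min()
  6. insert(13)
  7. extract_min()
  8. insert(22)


insert(50) -> [50]
insert(28) -> [28, 50]
extract_min()->28, [50]
insert(4) -> [4, 50]
extract_min()->4, [50]
insert(13) -> [13, 50]
extract_min()->13, [50]
insert(22) -> [22, 50]

Final heap: [22, 50]


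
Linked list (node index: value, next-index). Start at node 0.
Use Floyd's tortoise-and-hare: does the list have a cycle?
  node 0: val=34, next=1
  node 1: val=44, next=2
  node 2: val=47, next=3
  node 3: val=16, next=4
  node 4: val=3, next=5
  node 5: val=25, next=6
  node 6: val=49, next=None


Floyd's tortoise (slow, +1) and hare (fast, +2):
  init: slow=0, fast=0
  step 1: slow=1, fast=2
  step 2: slow=2, fast=4
  step 3: slow=3, fast=6
  step 4: fast -> None, no cycle

Cycle: no


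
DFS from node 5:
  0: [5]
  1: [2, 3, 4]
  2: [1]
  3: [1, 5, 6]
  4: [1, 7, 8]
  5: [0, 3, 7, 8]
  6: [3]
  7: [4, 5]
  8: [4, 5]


Visit 5, push [8, 7, 3, 0]
Visit 0, push []
Visit 3, push [6, 1]
Visit 1, push [4, 2]
Visit 2, push []
Visit 4, push [8, 7]
Visit 7, push []
Visit 8, push []
Visit 6, push []

DFS order: [5, 0, 3, 1, 2, 4, 7, 8, 6]


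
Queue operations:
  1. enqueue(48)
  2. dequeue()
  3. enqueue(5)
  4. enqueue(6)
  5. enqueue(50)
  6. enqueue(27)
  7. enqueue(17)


enqueue(48) -> [48]
dequeue()->48, []
enqueue(5) -> [5]
enqueue(6) -> [5, 6]
enqueue(50) -> [5, 6, 50]
enqueue(27) -> [5, 6, 50, 27]
enqueue(17) -> [5, 6, 50, 27, 17]

Final queue: [5, 6, 50, 27, 17]


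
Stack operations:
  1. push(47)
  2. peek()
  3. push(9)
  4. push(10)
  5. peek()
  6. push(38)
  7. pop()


push(47) -> [47]
peek()->47
push(9) -> [47, 9]
push(10) -> [47, 9, 10]
peek()->10
push(38) -> [47, 9, 10, 38]
pop()->38, [47, 9, 10]

Final stack: [47, 9, 10]


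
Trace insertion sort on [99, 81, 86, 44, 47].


Initial: [99, 81, 86, 44, 47]
Insert 81: [81, 99, 86, 44, 47]
Insert 86: [81, 86, 99, 44, 47]
Insert 44: [44, 81, 86, 99, 47]
Insert 47: [44, 47, 81, 86, 99]

Sorted: [44, 47, 81, 86, 99]


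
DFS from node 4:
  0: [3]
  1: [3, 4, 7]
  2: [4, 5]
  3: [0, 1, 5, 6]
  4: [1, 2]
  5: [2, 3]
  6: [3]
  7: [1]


Visit 4, push [2, 1]
Visit 1, push [7, 3]
Visit 3, push [6, 5, 0]
Visit 0, push []
Visit 5, push [2]
Visit 2, push []
Visit 6, push []
Visit 7, push []

DFS order: [4, 1, 3, 0, 5, 2, 6, 7]


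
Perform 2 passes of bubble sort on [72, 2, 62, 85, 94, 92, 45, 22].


Initial: [72, 2, 62, 85, 94, 92, 45, 22]
Pass 1: [2, 62, 72, 85, 92, 45, 22, 94] (5 swaps)
Pass 2: [2, 62, 72, 85, 45, 22, 92, 94] (2 swaps)

After 2 passes: [2, 62, 72, 85, 45, 22, 92, 94]


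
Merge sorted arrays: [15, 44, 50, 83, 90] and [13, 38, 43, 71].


Take 13 from B
Take 15 from A
Take 38 from B
Take 43 from B
Take 44 from A
Take 50 from A
Take 71 from B

Merged: [13, 15, 38, 43, 44, 50, 71, 83, 90]


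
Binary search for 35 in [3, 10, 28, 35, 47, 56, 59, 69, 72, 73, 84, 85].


Step 1: lo=0, hi=11, mid=5, val=56
Step 2: lo=0, hi=4, mid=2, val=28
Step 3: lo=3, hi=4, mid=3, val=35

Found at index 3


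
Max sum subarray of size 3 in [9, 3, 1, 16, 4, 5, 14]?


[0:3]: 13
[1:4]: 20
[2:5]: 21
[3:6]: 25
[4:7]: 23

Max: 25 at [3:6]


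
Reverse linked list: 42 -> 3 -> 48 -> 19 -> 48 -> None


Step 1: curr=42, set curr.next=prev(None) | reversed so far: 42
Step 2: curr=3, set curr.next=prev(42) | reversed so far: 3 -> 42
Step 3: curr=48, set curr.next=prev(3) | reversed so far: 48 -> 3 -> 42
Step 4: curr=19, set curr.next=prev(48) | reversed so far: 19 -> 48 -> 3 -> 42
Step 5: curr=48, set curr.next=prev(19) | reversed so far: 48 -> 19 -> 48 -> 3 -> 42

48 -> 19 -> 48 -> 3 -> 42 -> None


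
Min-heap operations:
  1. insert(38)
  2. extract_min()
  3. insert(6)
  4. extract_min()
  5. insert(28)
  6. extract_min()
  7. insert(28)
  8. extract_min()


insert(38) -> [38]
extract_min()->38, []
insert(6) -> [6]
extract_min()->6, []
insert(28) -> [28]
extract_min()->28, []
insert(28) -> [28]
extract_min()->28, []

Final heap: []


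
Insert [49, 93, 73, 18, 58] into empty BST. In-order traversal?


Insert 49: root
Insert 93: R from 49
Insert 73: R from 49 -> L from 93
Insert 18: L from 49
Insert 58: R from 49 -> L from 93 -> L from 73

In-order: [18, 49, 58, 73, 93]


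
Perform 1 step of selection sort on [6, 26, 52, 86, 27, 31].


Initial: [6, 26, 52, 86, 27, 31]
Step 1: min=6 at 0
  Swap: [6, 26, 52, 86, 27, 31]

After 1 step: [6, 26, 52, 86, 27, 31]


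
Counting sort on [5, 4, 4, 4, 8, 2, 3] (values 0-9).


Input: [5, 4, 4, 4, 8, 2, 3]
Counts: [0, 0, 1, 1, 3, 1, 0, 0, 1, 0]

Sorted: [2, 3, 4, 4, 4, 5, 8]


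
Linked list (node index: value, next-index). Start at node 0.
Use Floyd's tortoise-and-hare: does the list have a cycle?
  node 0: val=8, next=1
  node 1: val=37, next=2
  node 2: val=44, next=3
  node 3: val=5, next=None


Floyd's tortoise (slow, +1) and hare (fast, +2):
  init: slow=0, fast=0
  step 1: slow=1, fast=2
  step 2: fast 2->3->None, no cycle

Cycle: no


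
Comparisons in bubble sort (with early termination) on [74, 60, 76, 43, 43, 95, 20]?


Algorithm: bubble sort (with early termination)
Input: [74, 60, 76, 43, 43, 95, 20]
Sorted: [20, 43, 43, 60, 74, 76, 95]

21


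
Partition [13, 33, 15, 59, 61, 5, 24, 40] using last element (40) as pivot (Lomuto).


Pivot: 40
  13 <= 40: advance i (no swap)
  33 <= 40: advance i (no swap)
  15 <= 40: advance i (no swap)
  5 <= 40: swap -> [13, 33, 15, 5, 61, 59, 24, 40]
  24 <= 40: swap -> [13, 33, 15, 5, 24, 59, 61, 40]
Place pivot at 5: [13, 33, 15, 5, 24, 40, 61, 59]

Partitioned: [13, 33, 15, 5, 24, 40, 61, 59]


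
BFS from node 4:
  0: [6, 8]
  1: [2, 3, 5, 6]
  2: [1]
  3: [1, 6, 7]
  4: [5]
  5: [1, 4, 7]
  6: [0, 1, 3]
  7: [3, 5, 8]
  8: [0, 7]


Visit 4, enqueue [5]
Visit 5, enqueue [1, 7]
Visit 1, enqueue [2, 3, 6]
Visit 7, enqueue [8]
Visit 2, enqueue []
Visit 3, enqueue []
Visit 6, enqueue [0]
Visit 8, enqueue []
Visit 0, enqueue []

BFS order: [4, 5, 1, 7, 2, 3, 6, 8, 0]


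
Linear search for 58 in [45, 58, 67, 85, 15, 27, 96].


i=0: 45!=58
i=1: 58==58 found!

Found at 1, 2 comps


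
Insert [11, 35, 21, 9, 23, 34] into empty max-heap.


Insert 11: [11]
Insert 35: [35, 11]
Insert 21: [35, 11, 21]
Insert 9: [35, 11, 21, 9]
Insert 23: [35, 23, 21, 9, 11]
Insert 34: [35, 23, 34, 9, 11, 21]

Final heap: [35, 23, 34, 9, 11, 21]


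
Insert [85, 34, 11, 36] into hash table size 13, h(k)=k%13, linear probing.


Insert 85: h=7 -> slot 7
Insert 34: h=8 -> slot 8
Insert 11: h=11 -> slot 11
Insert 36: h=10 -> slot 10

Table: [None, None, None, None, None, None, None, 85, 34, None, 36, 11, None]


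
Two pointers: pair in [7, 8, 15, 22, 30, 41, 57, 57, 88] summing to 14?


lo=0(7)+hi=8(88)=95
lo=0(7)+hi=7(57)=64
lo=0(7)+hi=6(57)=64
lo=0(7)+hi=5(41)=48
lo=0(7)+hi=4(30)=37
lo=0(7)+hi=3(22)=29
lo=0(7)+hi=2(15)=22
lo=0(7)+hi=1(8)=15

No pair found


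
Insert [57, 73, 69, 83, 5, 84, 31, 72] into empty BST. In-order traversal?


Insert 57: root
Insert 73: R from 57
Insert 69: R from 57 -> L from 73
Insert 83: R from 57 -> R from 73
Insert 5: L from 57
Insert 84: R from 57 -> R from 73 -> R from 83
Insert 31: L from 57 -> R from 5
Insert 72: R from 57 -> L from 73 -> R from 69

In-order: [5, 31, 57, 69, 72, 73, 83, 84]


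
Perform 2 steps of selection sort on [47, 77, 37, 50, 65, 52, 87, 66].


Initial: [47, 77, 37, 50, 65, 52, 87, 66]
Step 1: min=37 at 2
  Swap: [37, 77, 47, 50, 65, 52, 87, 66]
Step 2: min=47 at 2
  Swap: [37, 47, 77, 50, 65, 52, 87, 66]

After 2 steps: [37, 47, 77, 50, 65, 52, 87, 66]


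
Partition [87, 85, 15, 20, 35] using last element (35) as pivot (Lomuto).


Pivot: 35
  15 <= 35: swap -> [15, 85, 87, 20, 35]
  20 <= 35: swap -> [15, 20, 87, 85, 35]
Place pivot at 2: [15, 20, 35, 85, 87]

Partitioned: [15, 20, 35, 85, 87]


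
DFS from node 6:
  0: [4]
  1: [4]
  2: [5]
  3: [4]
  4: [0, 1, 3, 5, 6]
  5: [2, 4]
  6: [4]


Visit 6, push [4]
Visit 4, push [5, 3, 1, 0]
Visit 0, push []
Visit 1, push []
Visit 3, push []
Visit 5, push [2]
Visit 2, push []

DFS order: [6, 4, 0, 1, 3, 5, 2]


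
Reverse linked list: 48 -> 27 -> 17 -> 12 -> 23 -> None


Step 1: curr=48, set curr.next=prev(None) | reversed so far: 48
Step 2: curr=27, set curr.next=prev(48) | reversed so far: 27 -> 48
Step 3: curr=17, set curr.next=prev(27) | reversed so far: 17 -> 27 -> 48
Step 4: curr=12, set curr.next=prev(17) | reversed so far: 12 -> 17 -> 27 -> 48
Step 5: curr=23, set curr.next=prev(12) | reversed so far: 23 -> 12 -> 17 -> 27 -> 48

23 -> 12 -> 17 -> 27 -> 48 -> None


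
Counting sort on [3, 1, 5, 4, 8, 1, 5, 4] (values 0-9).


Input: [3, 1, 5, 4, 8, 1, 5, 4]
Counts: [0, 2, 0, 1, 2, 2, 0, 0, 1, 0]

Sorted: [1, 1, 3, 4, 4, 5, 5, 8]


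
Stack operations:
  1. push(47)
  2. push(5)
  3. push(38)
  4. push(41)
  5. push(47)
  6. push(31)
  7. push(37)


push(47) -> [47]
push(5) -> [47, 5]
push(38) -> [47, 5, 38]
push(41) -> [47, 5, 38, 41]
push(47) -> [47, 5, 38, 41, 47]
push(31) -> [47, 5, 38, 41, 47, 31]
push(37) -> [47, 5, 38, 41, 47, 31, 37]

Final stack: [47, 5, 38, 41, 47, 31, 37]


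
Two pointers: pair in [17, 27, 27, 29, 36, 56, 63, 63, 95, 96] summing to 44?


lo=0(17)+hi=9(96)=113
lo=0(17)+hi=8(95)=112
lo=0(17)+hi=7(63)=80
lo=0(17)+hi=6(63)=80
lo=0(17)+hi=5(56)=73
lo=0(17)+hi=4(36)=53
lo=0(17)+hi=3(29)=46
lo=0(17)+hi=2(27)=44

Yes: 17+27=44


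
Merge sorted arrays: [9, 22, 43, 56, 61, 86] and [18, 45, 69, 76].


Take 9 from A
Take 18 from B
Take 22 from A
Take 43 from A
Take 45 from B
Take 56 from A
Take 61 from A
Take 69 from B
Take 76 from B

Merged: [9, 18, 22, 43, 45, 56, 61, 69, 76, 86]


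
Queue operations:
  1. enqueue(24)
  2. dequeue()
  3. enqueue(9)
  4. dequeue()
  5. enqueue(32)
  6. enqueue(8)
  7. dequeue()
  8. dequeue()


enqueue(24) -> [24]
dequeue()->24, []
enqueue(9) -> [9]
dequeue()->9, []
enqueue(32) -> [32]
enqueue(8) -> [32, 8]
dequeue()->32, [8]
dequeue()->8, []

Final queue: []


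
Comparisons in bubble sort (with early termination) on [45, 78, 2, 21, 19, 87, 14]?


Algorithm: bubble sort (with early termination)
Input: [45, 78, 2, 21, 19, 87, 14]
Sorted: [2, 14, 19, 21, 45, 78, 87]

21


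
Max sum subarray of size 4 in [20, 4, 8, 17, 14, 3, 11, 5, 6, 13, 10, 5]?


[0:4]: 49
[1:5]: 43
[2:6]: 42
[3:7]: 45
[4:8]: 33
[5:9]: 25
[6:10]: 35
[7:11]: 34
[8:12]: 34

Max: 49 at [0:4]


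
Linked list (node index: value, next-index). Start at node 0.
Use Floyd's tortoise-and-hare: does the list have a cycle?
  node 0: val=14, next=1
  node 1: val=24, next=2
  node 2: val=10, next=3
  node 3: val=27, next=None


Floyd's tortoise (slow, +1) and hare (fast, +2):
  init: slow=0, fast=0
  step 1: slow=1, fast=2
  step 2: fast 2->3->None, no cycle

Cycle: no


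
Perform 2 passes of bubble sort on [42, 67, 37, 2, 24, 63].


Initial: [42, 67, 37, 2, 24, 63]
Pass 1: [42, 37, 2, 24, 63, 67] (4 swaps)
Pass 2: [37, 2, 24, 42, 63, 67] (3 swaps)

After 2 passes: [37, 2, 24, 42, 63, 67]


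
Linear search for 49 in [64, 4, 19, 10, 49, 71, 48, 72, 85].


i=0: 64!=49
i=1: 4!=49
i=2: 19!=49
i=3: 10!=49
i=4: 49==49 found!

Found at 4, 5 comps


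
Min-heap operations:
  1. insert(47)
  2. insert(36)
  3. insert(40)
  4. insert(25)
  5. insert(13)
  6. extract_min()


insert(47) -> [47]
insert(36) -> [36, 47]
insert(40) -> [36, 47, 40]
insert(25) -> [25, 36, 40, 47]
insert(13) -> [13, 25, 40, 47, 36]
extract_min()->13, [25, 36, 40, 47]

Final heap: [25, 36, 40, 47]


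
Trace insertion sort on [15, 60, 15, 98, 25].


Initial: [15, 60, 15, 98, 25]
Insert 60: [15, 60, 15, 98, 25]
Insert 15: [15, 15, 60, 98, 25]
Insert 98: [15, 15, 60, 98, 25]
Insert 25: [15, 15, 25, 60, 98]

Sorted: [15, 15, 25, 60, 98]


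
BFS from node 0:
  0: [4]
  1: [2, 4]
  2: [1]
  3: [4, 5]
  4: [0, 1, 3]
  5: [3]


Visit 0, enqueue [4]
Visit 4, enqueue [1, 3]
Visit 1, enqueue [2]
Visit 3, enqueue [5]
Visit 2, enqueue []
Visit 5, enqueue []

BFS order: [0, 4, 1, 3, 2, 5]


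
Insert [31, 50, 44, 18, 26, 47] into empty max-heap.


Insert 31: [31]
Insert 50: [50, 31]
Insert 44: [50, 31, 44]
Insert 18: [50, 31, 44, 18]
Insert 26: [50, 31, 44, 18, 26]
Insert 47: [50, 31, 47, 18, 26, 44]

Final heap: [50, 31, 47, 18, 26, 44]


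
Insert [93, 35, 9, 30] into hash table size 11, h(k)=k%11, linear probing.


Insert 93: h=5 -> slot 5
Insert 35: h=2 -> slot 2
Insert 9: h=9 -> slot 9
Insert 30: h=8 -> slot 8

Table: [None, None, 35, None, None, 93, None, None, 30, 9, None]


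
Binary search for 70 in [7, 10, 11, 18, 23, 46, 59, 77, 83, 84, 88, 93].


Step 1: lo=0, hi=11, mid=5, val=46
Step 2: lo=6, hi=11, mid=8, val=83
Step 3: lo=6, hi=7, mid=6, val=59
Step 4: lo=7, hi=7, mid=7, val=77

Not found


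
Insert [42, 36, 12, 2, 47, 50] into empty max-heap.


Insert 42: [42]
Insert 36: [42, 36]
Insert 12: [42, 36, 12]
Insert 2: [42, 36, 12, 2]
Insert 47: [47, 42, 12, 2, 36]
Insert 50: [50, 42, 47, 2, 36, 12]

Final heap: [50, 42, 47, 2, 36, 12]


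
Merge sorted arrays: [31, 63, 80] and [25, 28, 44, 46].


Take 25 from B
Take 28 from B
Take 31 from A
Take 44 from B
Take 46 from B

Merged: [25, 28, 31, 44, 46, 63, 80]


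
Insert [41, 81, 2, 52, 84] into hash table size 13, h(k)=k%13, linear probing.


Insert 41: h=2 -> slot 2
Insert 81: h=3 -> slot 3
Insert 2: h=2, 2 probes -> slot 4
Insert 52: h=0 -> slot 0
Insert 84: h=6 -> slot 6

Table: [52, None, 41, 81, 2, None, 84, None, None, None, None, None, None]


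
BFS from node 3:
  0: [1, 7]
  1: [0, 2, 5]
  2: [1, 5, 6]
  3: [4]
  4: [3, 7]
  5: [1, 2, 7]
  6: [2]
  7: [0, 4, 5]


Visit 3, enqueue [4]
Visit 4, enqueue [7]
Visit 7, enqueue [0, 5]
Visit 0, enqueue [1]
Visit 5, enqueue [2]
Visit 1, enqueue []
Visit 2, enqueue [6]
Visit 6, enqueue []

BFS order: [3, 4, 7, 0, 5, 1, 2, 6]


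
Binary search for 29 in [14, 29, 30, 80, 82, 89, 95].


Step 1: lo=0, hi=6, mid=3, val=80
Step 2: lo=0, hi=2, mid=1, val=29

Found at index 1


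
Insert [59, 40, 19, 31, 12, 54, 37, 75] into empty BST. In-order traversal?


Insert 59: root
Insert 40: L from 59
Insert 19: L from 59 -> L from 40
Insert 31: L from 59 -> L from 40 -> R from 19
Insert 12: L from 59 -> L from 40 -> L from 19
Insert 54: L from 59 -> R from 40
Insert 37: L from 59 -> L from 40 -> R from 19 -> R from 31
Insert 75: R from 59

In-order: [12, 19, 31, 37, 40, 54, 59, 75]


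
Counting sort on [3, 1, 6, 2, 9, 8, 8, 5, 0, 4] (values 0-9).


Input: [3, 1, 6, 2, 9, 8, 8, 5, 0, 4]
Counts: [1, 1, 1, 1, 1, 1, 1, 0, 2, 1]

Sorted: [0, 1, 2, 3, 4, 5, 6, 8, 8, 9]


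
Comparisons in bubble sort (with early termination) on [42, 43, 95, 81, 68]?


Algorithm: bubble sort (with early termination)
Input: [42, 43, 95, 81, 68]
Sorted: [42, 43, 68, 81, 95]

9


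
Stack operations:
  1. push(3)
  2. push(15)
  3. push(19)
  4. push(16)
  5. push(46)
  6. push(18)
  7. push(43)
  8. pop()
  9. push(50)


push(3) -> [3]
push(15) -> [3, 15]
push(19) -> [3, 15, 19]
push(16) -> [3, 15, 19, 16]
push(46) -> [3, 15, 19, 16, 46]
push(18) -> [3, 15, 19, 16, 46, 18]
push(43) -> [3, 15, 19, 16, 46, 18, 43]
pop()->43, [3, 15, 19, 16, 46, 18]
push(50) -> [3, 15, 19, 16, 46, 18, 50]

Final stack: [3, 15, 19, 16, 46, 18, 50]


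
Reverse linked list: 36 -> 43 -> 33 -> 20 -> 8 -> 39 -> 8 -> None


Step 1: curr=36, set curr.next=prev(None) | reversed so far: 36
Step 2: curr=43, set curr.next=prev(36) | reversed so far: 43 -> 36
Step 3: curr=33, set curr.next=prev(43) | reversed so far: 33 -> 43 -> 36
Step 4: curr=20, set curr.next=prev(33) | reversed so far: 20 -> 33 -> 43 -> 36
Step 5: curr=8, set curr.next=prev(20) | reversed so far: 8 -> 20 -> 33 -> 43 -> 36
Step 6: curr=39, set curr.next=prev(8) | reversed so far: 39 -> 8 -> 20 -> 33 -> 43 -> 36
Step 7: curr=8, set curr.next=prev(39) | reversed so far: 8 -> 39 -> 8 -> 20 -> 33 -> 43 -> 36

8 -> 39 -> 8 -> 20 -> 33 -> 43 -> 36 -> None


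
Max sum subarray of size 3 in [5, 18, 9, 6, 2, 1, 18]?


[0:3]: 32
[1:4]: 33
[2:5]: 17
[3:6]: 9
[4:7]: 21

Max: 33 at [1:4]


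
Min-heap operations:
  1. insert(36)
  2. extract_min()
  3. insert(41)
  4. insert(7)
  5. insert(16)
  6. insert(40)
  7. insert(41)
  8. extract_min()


insert(36) -> [36]
extract_min()->36, []
insert(41) -> [41]
insert(7) -> [7, 41]
insert(16) -> [7, 41, 16]
insert(40) -> [7, 40, 16, 41]
insert(41) -> [7, 40, 16, 41, 41]
extract_min()->7, [16, 40, 41, 41]

Final heap: [16, 40, 41, 41]


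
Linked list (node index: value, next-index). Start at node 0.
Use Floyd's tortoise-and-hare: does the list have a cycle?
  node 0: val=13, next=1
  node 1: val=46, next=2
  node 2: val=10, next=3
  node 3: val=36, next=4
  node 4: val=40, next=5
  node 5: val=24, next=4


Floyd's tortoise (slow, +1) and hare (fast, +2):
  init: slow=0, fast=0
  step 1: slow=1, fast=2
  step 2: slow=2, fast=4
  step 3: slow=3, fast=4
  step 4: slow=4, fast=4
  slow == fast at node 4: cycle detected

Cycle: yes


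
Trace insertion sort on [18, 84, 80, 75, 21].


Initial: [18, 84, 80, 75, 21]
Insert 84: [18, 84, 80, 75, 21]
Insert 80: [18, 80, 84, 75, 21]
Insert 75: [18, 75, 80, 84, 21]
Insert 21: [18, 21, 75, 80, 84]

Sorted: [18, 21, 75, 80, 84]


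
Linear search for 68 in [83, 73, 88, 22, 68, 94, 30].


i=0: 83!=68
i=1: 73!=68
i=2: 88!=68
i=3: 22!=68
i=4: 68==68 found!

Found at 4, 5 comps


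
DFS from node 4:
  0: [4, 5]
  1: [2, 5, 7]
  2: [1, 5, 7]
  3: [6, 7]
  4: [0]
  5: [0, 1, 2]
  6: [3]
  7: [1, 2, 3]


Visit 4, push [0]
Visit 0, push [5]
Visit 5, push [2, 1]
Visit 1, push [7, 2]
Visit 2, push [7]
Visit 7, push [3]
Visit 3, push [6]
Visit 6, push []

DFS order: [4, 0, 5, 1, 2, 7, 3, 6]


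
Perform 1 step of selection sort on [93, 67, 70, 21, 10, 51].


Initial: [93, 67, 70, 21, 10, 51]
Step 1: min=10 at 4
  Swap: [10, 67, 70, 21, 93, 51]

After 1 step: [10, 67, 70, 21, 93, 51]


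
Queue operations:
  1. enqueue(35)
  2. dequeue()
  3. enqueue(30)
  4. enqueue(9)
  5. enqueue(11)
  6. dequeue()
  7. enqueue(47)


enqueue(35) -> [35]
dequeue()->35, []
enqueue(30) -> [30]
enqueue(9) -> [30, 9]
enqueue(11) -> [30, 9, 11]
dequeue()->30, [9, 11]
enqueue(47) -> [9, 11, 47]

Final queue: [9, 11, 47]
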